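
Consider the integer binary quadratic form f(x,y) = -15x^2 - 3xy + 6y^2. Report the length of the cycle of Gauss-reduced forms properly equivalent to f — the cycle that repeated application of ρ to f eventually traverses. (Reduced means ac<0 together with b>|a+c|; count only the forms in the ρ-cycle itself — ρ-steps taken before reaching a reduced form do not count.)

D = 369, ⌊√D⌋ = 19
descent: ρ → (6,15,-6)  [lands on river]
river: ρ → (-6,9,12)
river: ρ → (12,15,-3)
river: ρ → (-3,15,12)
river: ρ → (12,9,-6)
river: ρ → (-6,15,6)
river: ρ → (6,9,-12)
river: ρ → (-12,15,3)
river: ρ → (3,15,-12)
river: ρ → (-12,9,6)
ρ-cycle length = 10 (tail of 1 descent step not counted)

10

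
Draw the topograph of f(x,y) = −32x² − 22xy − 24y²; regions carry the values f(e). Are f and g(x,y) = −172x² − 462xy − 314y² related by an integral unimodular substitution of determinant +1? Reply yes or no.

D₁ = -2588, D₂ = -2588
f is negative-definite; reduce −f:
−f: flip: (32,22,24)→(24,-22,32)
−f: reduced (well bottom): (24,-22,32) with a≤c, −a<b≤a
flip sign back: reduced form of f is (-24,22,-32)
g is negative-definite; reduce −g:
−g: translate: b→118 (≡462 mod 344), so (172,462,314)→(172,118,24)
−g: flip: (172,118,24)→(24,-118,172)
−g: translate: b→-22 (≡-118 mod 48), so (24,-118,172)→(24,-22,32)
−g: reduced (well bottom): (24,-22,32) with a≤c, −a<b≤a
flip sign back: reduced form of g is (-24,22,-32)
reduced forms (-24, 22, -32) vs (-24, 22, -32) ⇒ equivalent

yes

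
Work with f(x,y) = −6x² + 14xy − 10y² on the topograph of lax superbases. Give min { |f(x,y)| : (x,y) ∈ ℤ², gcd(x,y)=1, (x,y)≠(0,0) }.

translate: b→-2 (≡-14 mod 12), so (6,-14,10)→(6,-2,2)
flip: (6,-2,2)→(2,2,6)
reduced (well bottom): (2,2,6) with a≤c, −a<b≤a
well minimum |f| = |-2| = 2 (negative-definite)

2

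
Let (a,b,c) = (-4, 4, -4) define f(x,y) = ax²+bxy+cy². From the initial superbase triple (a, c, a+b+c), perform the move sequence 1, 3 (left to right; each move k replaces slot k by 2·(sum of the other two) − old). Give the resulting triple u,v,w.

start (-4,-4,-4) = (f(1,0),f(0,1),f(1,1))
replace slot 1: 2·((-4)+(-4)) − (-4) = -12 → (-12,-4,-4)
replace slot 3: 2·((-12)+(-4)) − (-4) = -28 → (-12,-4,-28)

-12,-4,-28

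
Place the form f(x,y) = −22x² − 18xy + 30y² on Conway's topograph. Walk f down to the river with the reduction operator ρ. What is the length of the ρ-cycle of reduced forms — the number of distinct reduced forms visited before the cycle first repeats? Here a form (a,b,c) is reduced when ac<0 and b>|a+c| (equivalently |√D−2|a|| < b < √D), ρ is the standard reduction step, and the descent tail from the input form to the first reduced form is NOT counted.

D = 2964, ⌊√D⌋ = 54
descent: ρ → (30,18,-22)  [lands on river]
river: ρ → (-22,26,26)
river: ρ → (26,26,-22)
river: ρ → (-22,18,30)
river: ρ → (30,42,-10)
river: ρ → (-10,38,38)
river: ρ → (38,38,-10)
river: ρ → (-10,42,30)
ρ-cycle length = 8 (tail of 1 descent step not counted)

8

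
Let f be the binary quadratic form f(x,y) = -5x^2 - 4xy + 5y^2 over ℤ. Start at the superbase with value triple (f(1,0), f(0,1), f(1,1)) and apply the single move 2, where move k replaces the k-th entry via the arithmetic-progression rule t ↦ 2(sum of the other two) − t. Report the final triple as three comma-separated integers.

start (-5,5,-4) = (f(1,0),f(0,1),f(1,1))
replace slot 2: 2·((-5)+(-4)) − 5 = -23 → (-5,-23,-4)

-5,-23,-4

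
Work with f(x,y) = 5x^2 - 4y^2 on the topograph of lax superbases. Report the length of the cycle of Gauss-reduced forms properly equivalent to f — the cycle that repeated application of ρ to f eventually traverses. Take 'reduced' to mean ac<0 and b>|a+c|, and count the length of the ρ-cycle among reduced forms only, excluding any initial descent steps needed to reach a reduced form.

D = 80, ⌊√D⌋ = 8
descent: ρ → (-4,8,1)  [lands on river]
river: ρ → (1,8,-4)
ρ-cycle length = 2 (tail of 1 descent step not counted)

2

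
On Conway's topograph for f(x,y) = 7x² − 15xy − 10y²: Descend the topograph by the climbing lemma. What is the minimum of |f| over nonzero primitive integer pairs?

descent: ρ → (-10,15,7)  [lands on river]
river: ρ → (7,13,-12)
river: ρ → (-12,11,8)
river: ρ → (8,21,-2)
river: ρ → (-2,19,18)
river: ρ → (18,17,-3)
river: ρ → (-3,19,12)
river: ρ → (12,5,-10)
closes: descent 1, river 8
min |a| on river = 2

2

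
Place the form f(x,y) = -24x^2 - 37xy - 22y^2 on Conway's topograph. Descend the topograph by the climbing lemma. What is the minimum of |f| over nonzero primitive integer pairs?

translate: b→-11 (≡37 mod 48), so (24,37,22)→(24,-11,9)
flip: (24,-11,9)→(9,11,24)
translate: b→-7 (≡11 mod 18), so (9,11,24)→(9,-7,22)
reduced (well bottom): (9,-7,22) with a≤c, −a<b≤a
well minimum |f| = |-9| = 9 (negative-definite)

9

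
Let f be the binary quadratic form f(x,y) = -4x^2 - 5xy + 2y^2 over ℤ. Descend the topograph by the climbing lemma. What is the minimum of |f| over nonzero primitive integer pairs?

descent: ρ → (2,5,-4)  [lands on river]
river: ρ → (-4,3,3)
river: ρ → (3,3,-4)
river: ρ → (-4,5,2)
river: ρ → (2,7,-1)
river: ρ → (-1,7,2)
closes: descent 1, river 6
min |a| on river = 1

1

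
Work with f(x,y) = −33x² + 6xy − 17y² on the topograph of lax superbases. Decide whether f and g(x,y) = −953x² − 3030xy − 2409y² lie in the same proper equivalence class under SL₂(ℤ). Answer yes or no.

D₁ = -2208, D₂ = -2208
f is negative-definite; reduce −f:
−f: flip: (33,-6,17)→(17,6,33)
−f: reduced (well bottom): (17,6,33) with a≤c, −a<b≤a
flip sign back: reduced form of f is (-17,-6,-33)
g is negative-definite; reduce −g:
−g: translate: b→-782 (≡3030 mod 1906), so (953,3030,2409)→(953,-782,161)
−g: flip: (953,-782,161)→(161,782,953)
−g: translate: b→138 (≡782 mod 322), so (161,782,953)→(161,138,33)
−g: flip: (161,138,33)→(33,-138,161)
−g: translate: b→-6 (≡-138 mod 66), so (33,-138,161)→(33,-6,17)
−g: flip: (33,-6,17)→(17,6,33)
−g: reduced (well bottom): (17,6,33) with a≤c, −a<b≤a
flip sign back: reduced form of g is (-17,-6,-33)
reduced forms (-17, -6, -33) vs (-17, -6, -33) ⇒ equivalent

yes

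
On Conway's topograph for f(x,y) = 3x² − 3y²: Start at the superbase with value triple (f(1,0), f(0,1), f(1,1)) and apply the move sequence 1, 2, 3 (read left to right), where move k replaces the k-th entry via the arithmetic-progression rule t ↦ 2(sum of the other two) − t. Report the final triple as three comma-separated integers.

start (3,-3,0) = (f(1,0),f(0,1),f(1,1))
replace slot 1: 2·((-3)+0) − 3 = -9 → (-9,-3,0)
replace slot 2: 2·((-9)+0) − (-3) = -15 → (-9,-15,0)
replace slot 3: 2·((-9)+(-15)) − 0 = -48 → (-9,-15,-48)

-9,-15,-48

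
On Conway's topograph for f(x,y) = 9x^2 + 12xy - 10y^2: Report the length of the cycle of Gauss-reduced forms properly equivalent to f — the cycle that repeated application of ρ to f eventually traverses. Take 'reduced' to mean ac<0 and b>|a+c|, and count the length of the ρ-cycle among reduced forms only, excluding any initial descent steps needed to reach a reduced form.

D = 504, ⌊√D⌋ = 22
river: ρ → (-10,8,11)
river: ρ → (11,14,-7)
river: ρ → (-7,14,11)
river: ρ → (11,8,-10)
river: ρ → (-10,12,9)
river: ρ → (9,6,-13)
river: ρ → (-13,20,2)
river: ρ → (2,20,-13)
river: ρ → (-13,6,9)
river: ρ → (9,12,-10)
ρ-cycle length = 10 (tail of 0 descent steps not counted)

10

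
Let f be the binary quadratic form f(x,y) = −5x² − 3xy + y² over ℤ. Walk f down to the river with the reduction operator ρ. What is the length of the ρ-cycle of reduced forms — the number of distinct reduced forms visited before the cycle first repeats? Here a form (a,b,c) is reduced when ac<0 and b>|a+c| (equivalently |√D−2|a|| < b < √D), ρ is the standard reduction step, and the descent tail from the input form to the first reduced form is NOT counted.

D = 29, ⌊√D⌋ = 5
descent: ρ → (1,5,-1)  [lands on river]
river: ρ → (-1,5,1)
ρ-cycle length = 2 (tail of 1 descent step not counted)

2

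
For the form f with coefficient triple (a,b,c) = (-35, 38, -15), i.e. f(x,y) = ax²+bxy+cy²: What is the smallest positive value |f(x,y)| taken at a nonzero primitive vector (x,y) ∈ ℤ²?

translate: b→32 (≡-38 mod 70), so (35,-38,15)→(35,32,12)
flip: (35,32,12)→(12,-32,35)
translate: b→-8 (≡-32 mod 24), so (12,-32,35)→(12,-8,15)
reduced (well bottom): (12,-8,15) with a≤c, −a<b≤a
well minimum |f| = |-12| = 12 (negative-definite)

12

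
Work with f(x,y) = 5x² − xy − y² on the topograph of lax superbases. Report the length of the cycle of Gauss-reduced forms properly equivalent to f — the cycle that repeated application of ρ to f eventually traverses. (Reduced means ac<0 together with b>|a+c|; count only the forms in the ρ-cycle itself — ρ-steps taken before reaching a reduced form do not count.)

D = 21, ⌊√D⌋ = 4
descent: ρ → (-1,3,3)  [lands on river]
river: ρ → (3,3,-1)
ρ-cycle length = 2 (tail of 1 descent step not counted)

2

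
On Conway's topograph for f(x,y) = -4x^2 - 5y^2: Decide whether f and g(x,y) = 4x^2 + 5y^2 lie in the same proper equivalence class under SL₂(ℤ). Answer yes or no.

D₁ = -80, D₂ = -80
f is negative-definite; reduce −f:
−f: reduced (well bottom): (4,0,5) with a≤c, −a<b≤a
flip sign back: reduced form of f is (-4,0,-5)
g: reduced (well bottom): (4,0,5) with a≤c, −a<b≤a
reduced forms (-4, 0, -5) vs (4, 0, 5) ⇒ inequivalent

no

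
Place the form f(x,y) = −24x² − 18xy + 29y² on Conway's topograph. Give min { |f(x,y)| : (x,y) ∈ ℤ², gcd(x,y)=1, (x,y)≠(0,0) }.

descent: ρ → (29,18,-24)  [lands on river]
river: ρ → (-24,30,23)
river: ρ → (23,16,-31)
river: ρ → (-31,46,8)
river: ρ → (8,50,-19)
river: ρ → (-19,26,32)
river: ρ → (32,38,-13)
river: ρ → (-13,40,29)
closes: descent 1, river 8
min |a| on river = 8

8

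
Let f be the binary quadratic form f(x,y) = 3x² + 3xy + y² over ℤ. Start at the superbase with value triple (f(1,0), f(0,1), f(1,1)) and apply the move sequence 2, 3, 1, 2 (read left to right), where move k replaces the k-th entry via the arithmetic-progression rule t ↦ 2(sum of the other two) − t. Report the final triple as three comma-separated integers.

start (3,1,7) = (f(1,0),f(0,1),f(1,1))
replace slot 2: 2·(3+7) − 1 = 19 → (3,19,7)
replace slot 3: 2·(3+19) − 7 = 37 → (3,19,37)
replace slot 1: 2·(19+37) − 3 = 109 → (109,19,37)
replace slot 2: 2·(109+37) − 19 = 273 → (109,273,37)

109,273,37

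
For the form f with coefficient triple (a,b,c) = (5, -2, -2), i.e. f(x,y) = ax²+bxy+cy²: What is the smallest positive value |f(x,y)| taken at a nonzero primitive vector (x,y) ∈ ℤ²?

descent: ρ → (-2,6,1)  [lands on river]
river: ρ → (1,6,-2)
closes: descent 1, river 2
min |a| on river = 1

1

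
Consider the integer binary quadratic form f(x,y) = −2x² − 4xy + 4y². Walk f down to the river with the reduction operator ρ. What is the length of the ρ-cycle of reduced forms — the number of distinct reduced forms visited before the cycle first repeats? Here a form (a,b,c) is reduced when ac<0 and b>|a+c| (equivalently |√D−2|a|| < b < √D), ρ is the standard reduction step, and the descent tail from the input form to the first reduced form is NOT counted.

D = 48, ⌊√D⌋ = 6
descent: ρ → (4,4,-2)  [lands on river]
river: ρ → (-2,4,4)
ρ-cycle length = 2 (tail of 1 descent step not counted)

2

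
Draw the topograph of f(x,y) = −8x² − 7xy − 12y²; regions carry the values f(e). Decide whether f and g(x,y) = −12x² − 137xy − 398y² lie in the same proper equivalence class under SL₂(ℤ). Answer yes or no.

D₁ = -335, D₂ = -335
f is negative-definite; reduce −f:
−f: reduced (well bottom): (8,7,12) with a≤c, −a<b≤a
flip sign back: reduced form of f is (-8,-7,-12)
g is negative-definite; reduce −g:
−g: translate: b→-7 (≡137 mod 24), so (12,137,398)→(12,-7,8)
−g: flip: (12,-7,8)→(8,7,12)
−g: reduced (well bottom): (8,7,12) with a≤c, −a<b≤a
flip sign back: reduced form of g is (-8,-7,-12)
reduced forms (-8, -7, -12) vs (-8, -7, -12) ⇒ equivalent

yes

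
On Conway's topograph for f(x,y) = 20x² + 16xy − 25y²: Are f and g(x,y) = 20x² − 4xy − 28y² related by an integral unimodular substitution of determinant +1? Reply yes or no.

D₁ = 2256, D₂ = 2256
river cycle of f (length 8): (-25, 34, 11), (11, 32, -28), (-28, 24, 15), (15, 36, -16), (-16, 28, 23), (23, 18, -21), (-21, 24, 20), (20, 16, -25)
river cycle of g (length 4): (20, 36, -12), (-12, 36, 20), (20, 44, -4), (-4, 44, 20)
cycles differ ⇒ inequivalent

no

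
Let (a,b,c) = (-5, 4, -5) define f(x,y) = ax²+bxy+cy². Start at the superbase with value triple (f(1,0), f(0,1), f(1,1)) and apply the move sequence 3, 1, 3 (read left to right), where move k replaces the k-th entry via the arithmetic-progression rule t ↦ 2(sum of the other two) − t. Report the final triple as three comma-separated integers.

start (-5,-5,-6) = (f(1,0),f(0,1),f(1,1))
replace slot 3: 2·((-5)+(-5)) − (-6) = -14 → (-5,-5,-14)
replace slot 1: 2·((-5)+(-14)) − (-5) = -33 → (-33,-5,-14)
replace slot 3: 2·((-33)+(-5)) − (-14) = -62 → (-33,-5,-62)

-33,-5,-62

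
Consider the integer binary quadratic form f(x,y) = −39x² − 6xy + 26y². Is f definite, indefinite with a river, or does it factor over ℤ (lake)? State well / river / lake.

D = b²−4ac = (-6)² − 4·(-39)·26 = 4092
D > 0 non-square ⇒ indefinite ⇒ periodic river

river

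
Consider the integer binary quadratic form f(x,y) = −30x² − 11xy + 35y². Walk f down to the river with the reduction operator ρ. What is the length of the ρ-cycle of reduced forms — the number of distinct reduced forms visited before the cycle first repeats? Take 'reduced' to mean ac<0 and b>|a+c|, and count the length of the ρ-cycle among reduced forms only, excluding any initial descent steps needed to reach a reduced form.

D = 4321, ⌊√D⌋ = 65
descent: ρ → (35,11,-30)  [lands on river]
river: ρ → (-30,49,16)
river: ρ → (16,47,-33)
river: ρ → (-33,19,30)
river: ρ → (30,41,-22)
river: ρ → (-22,47,24)
river: ρ → (24,49,-20)
river: ρ → (-20,31,42)
river: ρ → (42,53,-9)
river: ρ → (-9,55,36)
river: ρ → (36,17,-28)
river: ρ → (-28,39,25)
river: ρ → (25,61,-6)
river: ρ → (-6,59,35)
ρ-cycle length = 14 (tail of 1 descent step not counted)

14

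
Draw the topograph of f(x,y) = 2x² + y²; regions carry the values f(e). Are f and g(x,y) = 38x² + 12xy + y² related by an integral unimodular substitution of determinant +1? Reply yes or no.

D₁ = -8, D₂ = -8
f: flip: (2,0,1)→(1,0,2)
f: reduced (well bottom): (1,0,2) with a≤c, −a<b≤a
g: flip: (38,12,1)→(1,-12,38)
g: translate: b→0 (≡-12 mod 2), so (1,-12,38)→(1,0,2)
g: reduced (well bottom): (1,0,2) with a≤c, −a<b≤a
reduced forms (1, 0, 2) vs (1, 0, 2) ⇒ equivalent

yes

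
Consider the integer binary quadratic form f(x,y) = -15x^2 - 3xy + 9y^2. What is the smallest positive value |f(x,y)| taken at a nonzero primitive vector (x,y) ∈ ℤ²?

descent: ρ → (9,21,-3)  [lands on river]
river: ρ → (-3,21,9)
river: ρ → (9,15,-9)
river: ρ → (-9,21,3)
river: ρ → (3,21,-9)
river: ρ → (-9,15,9)
closes: descent 1, river 6
min |a| on river = 3

3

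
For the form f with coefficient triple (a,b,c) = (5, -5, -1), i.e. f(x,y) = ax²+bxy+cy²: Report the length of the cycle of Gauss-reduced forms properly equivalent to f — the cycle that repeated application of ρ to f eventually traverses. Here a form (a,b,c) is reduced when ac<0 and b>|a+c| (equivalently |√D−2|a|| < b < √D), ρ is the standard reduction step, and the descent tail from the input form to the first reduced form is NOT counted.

D = 45, ⌊√D⌋ = 6
descent: ρ → (-1,5,5)  [lands on river]
river: ρ → (5,5,-1)
ρ-cycle length = 2 (tail of 1 descent step not counted)

2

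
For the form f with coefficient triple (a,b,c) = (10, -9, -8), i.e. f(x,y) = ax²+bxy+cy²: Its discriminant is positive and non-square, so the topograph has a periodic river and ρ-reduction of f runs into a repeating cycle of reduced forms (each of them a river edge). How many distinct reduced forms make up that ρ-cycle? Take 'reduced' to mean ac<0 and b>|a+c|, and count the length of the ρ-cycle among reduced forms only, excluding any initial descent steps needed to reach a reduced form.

D = 401, ⌊√D⌋ = 20
descent: ρ → (-8,9,10)  [lands on river]
river: ρ → (10,11,-7)
river: ρ → (-7,17,4)
river: ρ → (4,15,-11)
river: ρ → (-11,7,8)
river: ρ → (8,9,-10)
river: ρ → (-10,11,7)
river: ρ → (7,17,-4)
river: ρ → (-4,15,11)
river: ρ → (11,7,-8)
ρ-cycle length = 10 (tail of 1 descent step not counted)

10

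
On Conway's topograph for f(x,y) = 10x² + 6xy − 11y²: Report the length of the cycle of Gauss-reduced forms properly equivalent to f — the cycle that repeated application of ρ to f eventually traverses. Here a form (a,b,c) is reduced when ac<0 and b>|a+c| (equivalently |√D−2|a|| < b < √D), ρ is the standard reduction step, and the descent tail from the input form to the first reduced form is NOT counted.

D = 476, ⌊√D⌋ = 21
river: ρ → (-11,16,5)
river: ρ → (5,14,-14)
river: ρ → (-14,14,5)
river: ρ → (5,16,-11)
river: ρ → (-11,6,10)
river: ρ → (10,14,-7)
river: ρ → (-7,14,10)
river: ρ → (10,6,-11)
ρ-cycle length = 8 (tail of 0 descent steps not counted)

8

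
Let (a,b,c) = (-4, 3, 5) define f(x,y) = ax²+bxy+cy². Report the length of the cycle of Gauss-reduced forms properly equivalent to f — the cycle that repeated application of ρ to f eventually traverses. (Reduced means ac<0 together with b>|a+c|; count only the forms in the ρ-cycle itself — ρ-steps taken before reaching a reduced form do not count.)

D = 89, ⌊√D⌋ = 9
river: ρ → (5,7,-2)
river: ρ → (-2,9,1)
river: ρ → (1,9,-2)
river: ρ → (-2,7,5)
river: ρ → (5,3,-4)
river: ρ → (-4,5,4)
river: ρ → (4,3,-5)
river: ρ → (-5,7,2)
river: ρ → (2,9,-1)
river: ρ → (-1,9,2)
river: ρ → (2,7,-5)
river: ρ → (-5,3,4)
river: ρ → (4,5,-4)
river: ρ → (-4,3,5)
ρ-cycle length = 14 (tail of 0 descent steps not counted)

14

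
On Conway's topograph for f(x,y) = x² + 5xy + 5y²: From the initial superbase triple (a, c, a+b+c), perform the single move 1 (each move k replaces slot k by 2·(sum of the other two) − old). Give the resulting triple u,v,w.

start (1,5,11) = (f(1,0),f(0,1),f(1,1))
replace slot 1: 2·(5+11) − 1 = 31 → (31,5,11)

31,5,11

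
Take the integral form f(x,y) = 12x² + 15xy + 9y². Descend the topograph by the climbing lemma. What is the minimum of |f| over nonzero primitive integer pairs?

translate: b→-9 (≡15 mod 24), so (12,15,9)→(12,-9,6)
flip: (12,-9,6)→(6,9,12)
translate: b→-3 (≡9 mod 12), so (6,9,12)→(6,-3,9)
reduced (well bottom): (6,-3,9) with a≤c, −a<b≤a
well minimum = a = 6

6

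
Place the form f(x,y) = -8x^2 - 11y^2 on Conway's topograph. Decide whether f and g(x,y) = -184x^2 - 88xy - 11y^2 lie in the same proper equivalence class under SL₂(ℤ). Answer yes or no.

D₁ = -352, D₂ = -352
f is negative-definite; reduce −f:
−f: reduced (well bottom): (8,0,11) with a≤c, −a<b≤a
flip sign back: reduced form of f is (-8,0,-11)
g is negative-definite; reduce −g:
−g: flip: (184,88,11)→(11,-88,184)
−g: translate: b→0 (≡-88 mod 22), so (11,-88,184)→(11,0,8)
−g: flip: (11,0,8)→(8,0,11)
−g: reduced (well bottom): (8,0,11) with a≤c, −a<b≤a
flip sign back: reduced form of g is (-8,0,-11)
reduced forms (-8, 0, -11) vs (-8, 0, -11) ⇒ equivalent

yes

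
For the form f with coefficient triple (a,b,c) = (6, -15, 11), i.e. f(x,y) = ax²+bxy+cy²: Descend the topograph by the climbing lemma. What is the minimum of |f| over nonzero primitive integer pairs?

translate: b→-3 (≡-15 mod 12), so (6,-15,11)→(6,-3,2)
flip: (6,-3,2)→(2,3,6)
translate: b→-1 (≡3 mod 4), so (2,3,6)→(2,-1,5)
reduced (well bottom): (2,-1,5) with a≤c, −a<b≤a
well minimum = a = 2

2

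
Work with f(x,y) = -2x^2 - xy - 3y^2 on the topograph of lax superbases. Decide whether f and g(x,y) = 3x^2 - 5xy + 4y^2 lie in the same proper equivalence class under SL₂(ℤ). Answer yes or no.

D₁ = -23, D₂ = -23
f is negative-definite; reduce −f:
−f: reduced (well bottom): (2,1,3) with a≤c, −a<b≤a
flip sign back: reduced form of f is (-2,-1,-3)
g: translate: b→1 (≡-5 mod 6), so (3,-5,4)→(3,1,2)
g: flip: (3,1,2)→(2,-1,3)
g: reduced (well bottom): (2,-1,3) with a≤c, −a<b≤a
reduced forms (-2, -1, -3) vs (2, -1, 3) ⇒ inequivalent

no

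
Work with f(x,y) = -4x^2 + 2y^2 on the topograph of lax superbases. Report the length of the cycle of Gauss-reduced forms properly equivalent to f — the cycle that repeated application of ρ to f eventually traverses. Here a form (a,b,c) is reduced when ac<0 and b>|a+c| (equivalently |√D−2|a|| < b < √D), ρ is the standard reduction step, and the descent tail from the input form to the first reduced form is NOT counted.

D = 32, ⌊√D⌋ = 5
descent: ρ → (2,4,-2)  [lands on river]
river: ρ → (-2,4,2)
ρ-cycle length = 2 (tail of 1 descent step not counted)

2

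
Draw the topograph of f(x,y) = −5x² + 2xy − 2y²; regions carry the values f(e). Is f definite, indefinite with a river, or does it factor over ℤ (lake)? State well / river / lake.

D = b²−4ac = 2² − 4·(-5)·(-2) = -36
D < 0 ⇒ definite ⇒ every region one sign ⇒ single well

well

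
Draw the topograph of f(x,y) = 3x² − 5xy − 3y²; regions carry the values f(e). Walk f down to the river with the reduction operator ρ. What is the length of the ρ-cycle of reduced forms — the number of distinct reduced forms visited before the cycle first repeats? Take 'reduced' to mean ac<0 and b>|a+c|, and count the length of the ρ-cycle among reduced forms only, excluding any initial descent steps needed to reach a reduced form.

D = 61, ⌊√D⌋ = 7
descent: ρ → (-3,5,3)  [lands on river]
river: ρ → (3,7,-1)
river: ρ → (-1,7,3)
river: ρ → (3,5,-3)
river: ρ → (-3,7,1)
river: ρ → (1,7,-3)
ρ-cycle length = 6 (tail of 1 descent step not counted)

6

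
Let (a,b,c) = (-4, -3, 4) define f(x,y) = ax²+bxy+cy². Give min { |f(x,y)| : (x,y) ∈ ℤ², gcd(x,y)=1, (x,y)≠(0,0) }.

descent: ρ → (4,3,-4)  [lands on river]
river: ρ → (-4,5,3)
river: ρ → (3,7,-2)
river: ρ → (-2,5,6)
river: ρ → (6,7,-1)
river: ρ → (-1,7,6)
river: ρ → (6,5,-2)
river: ρ → (-2,7,3)
river: ρ → (3,5,-4)
river: ρ → (-4,3,4)
river: ρ → (4,5,-3)
river: ρ → (-3,7,2)
river: ρ → (2,5,-6)
river: ρ → (-6,7,1)
river: ρ → (1,7,-6)
river: ρ → (-6,5,2)
river: ρ → (2,7,-3)
river: ρ → (-3,5,4)
closes: descent 1, river 18
min |a| on river = 1

1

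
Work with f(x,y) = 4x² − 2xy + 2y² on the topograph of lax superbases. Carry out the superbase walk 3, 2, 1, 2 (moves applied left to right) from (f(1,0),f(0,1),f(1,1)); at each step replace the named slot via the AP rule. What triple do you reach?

start (4,2,4) = (f(1,0),f(0,1),f(1,1))
replace slot 3: 2·(4+2) − 4 = 8 → (4,2,8)
replace slot 2: 2·(4+8) − 2 = 22 → (4,22,8)
replace slot 1: 2·(22+8) − 4 = 56 → (56,22,8)
replace slot 2: 2·(56+8) − 22 = 106 → (56,106,8)

56,106,8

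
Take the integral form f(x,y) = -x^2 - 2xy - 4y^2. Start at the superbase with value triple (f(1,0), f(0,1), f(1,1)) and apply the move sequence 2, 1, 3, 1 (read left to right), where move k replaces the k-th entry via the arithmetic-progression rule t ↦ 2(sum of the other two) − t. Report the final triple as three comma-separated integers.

start (-1,-4,-7) = (f(1,0),f(0,1),f(1,1))
replace slot 2: 2·((-1)+(-7)) − (-4) = -12 → (-1,-12,-7)
replace slot 1: 2·((-12)+(-7)) − (-1) = -37 → (-37,-12,-7)
replace slot 3: 2·((-37)+(-12)) − (-7) = -91 → (-37,-12,-91)
replace slot 1: 2·((-12)+(-91)) − (-37) = -169 → (-169,-12,-91)

-169,-12,-91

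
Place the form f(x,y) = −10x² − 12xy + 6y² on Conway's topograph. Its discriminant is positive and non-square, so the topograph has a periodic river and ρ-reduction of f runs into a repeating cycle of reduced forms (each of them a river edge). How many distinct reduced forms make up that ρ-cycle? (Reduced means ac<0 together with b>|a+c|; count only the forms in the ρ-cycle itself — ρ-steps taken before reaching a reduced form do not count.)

D = 384, ⌊√D⌋ = 19
descent: ρ → (6,12,-10)  [lands on river]
river: ρ → (-10,8,8)
river: ρ → (8,8,-10)
river: ρ → (-10,12,6)
ρ-cycle length = 4 (tail of 1 descent step not counted)

4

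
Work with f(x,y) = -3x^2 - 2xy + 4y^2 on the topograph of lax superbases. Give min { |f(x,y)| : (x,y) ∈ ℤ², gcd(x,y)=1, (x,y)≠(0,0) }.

descent: ρ → (4,2,-3)  [lands on river]
river: ρ → (-3,4,3)
river: ρ → (3,2,-4)
river: ρ → (-4,6,1)
river: ρ → (1,6,-4)
river: ρ → (-4,2,3)
river: ρ → (3,4,-3)
river: ρ → (-3,2,4)
river: ρ → (4,6,-1)
river: ρ → (-1,6,4)
closes: descent 1, river 10
min |a| on river = 1

1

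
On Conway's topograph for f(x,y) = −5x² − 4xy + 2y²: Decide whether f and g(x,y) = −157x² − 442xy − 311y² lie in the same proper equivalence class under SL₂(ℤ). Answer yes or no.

D₁ = 56, D₂ = 56
river cycle of f (length 4): (2, 4, -5), (-5, 6, 1), (1, 6, -5), (-5, 4, 2)
river cycle of g (length 4): (-5, 6, 1), (1, 6, -5), (-5, 4, 2), (2, 4, -5)
cycles coincide ⇒ equivalent

yes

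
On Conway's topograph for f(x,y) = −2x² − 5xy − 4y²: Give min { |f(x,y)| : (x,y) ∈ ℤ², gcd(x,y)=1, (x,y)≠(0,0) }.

translate: b→1 (≡5 mod 4), so (2,5,4)→(2,1,1)
flip: (2,1,1)→(1,-1,2)
translate: b→1 (≡-1 mod 2), so (1,-1,2)→(1,1,2)
reduced (well bottom): (1,1,2) with a≤c, −a<b≤a
well minimum |f| = |-1| = 1 (negative-definite)

1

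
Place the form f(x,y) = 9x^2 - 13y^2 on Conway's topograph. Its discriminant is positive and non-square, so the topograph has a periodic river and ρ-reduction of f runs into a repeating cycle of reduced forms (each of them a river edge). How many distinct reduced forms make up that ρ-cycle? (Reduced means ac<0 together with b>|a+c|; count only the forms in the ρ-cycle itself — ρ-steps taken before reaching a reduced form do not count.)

D = 468, ⌊√D⌋ = 21
descent: ρ → (-13,0,9)
descent: ρ → (9,18,-4)  [lands on river]
river: ρ → (-4,14,17)
river: ρ → (17,20,-1)
river: ρ → (-1,20,17)
river: ρ → (17,14,-4)
river: ρ → (-4,18,9)
ρ-cycle length = 6 (tail of 2 descent steps not counted)

6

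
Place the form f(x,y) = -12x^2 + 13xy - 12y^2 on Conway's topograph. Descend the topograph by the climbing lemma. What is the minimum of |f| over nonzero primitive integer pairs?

translate: b→11 (≡-13 mod 24), so (12,-13,12)→(12,11,11)
flip: (12,11,11)→(11,-11,12)
translate: b→11 (≡-11 mod 22), so (11,-11,12)→(11,11,12)
reduced (well bottom): (11,11,12) with a≤c, −a<b≤a
well minimum |f| = |-11| = 11 (negative-definite)

11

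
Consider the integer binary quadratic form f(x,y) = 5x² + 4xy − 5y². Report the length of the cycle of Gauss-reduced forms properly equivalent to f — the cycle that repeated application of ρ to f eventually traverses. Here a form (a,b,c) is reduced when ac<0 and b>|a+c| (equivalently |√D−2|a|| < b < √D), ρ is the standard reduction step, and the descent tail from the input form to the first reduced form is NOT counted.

D = 116, ⌊√D⌋ = 10
river: ρ → (-5,6,4)
river: ρ → (4,10,-1)
river: ρ → (-1,10,4)
river: ρ → (4,6,-5)
river: ρ → (-5,4,5)
river: ρ → (5,6,-4)
river: ρ → (-4,10,1)
river: ρ → (1,10,-4)
river: ρ → (-4,6,5)
river: ρ → (5,4,-5)
ρ-cycle length = 10 (tail of 0 descent steps not counted)

10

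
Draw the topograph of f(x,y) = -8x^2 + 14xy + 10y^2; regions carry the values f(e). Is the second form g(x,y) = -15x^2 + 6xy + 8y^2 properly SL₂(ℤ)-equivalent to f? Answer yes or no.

D₁ = 516, D₂ = 516
river cycle of f (length 10): (10, 6, -12), (-12, 18, 4), (4, 22, -2), (-2, 22, 4), (4, 18, -12), (-12, 6, 10), (10, 14, -8), (-8, 18, 6), (6, 18, -8), (-8, 14, 10)
river cycle of g (length 10): (8, 10, -13), (-13, 16, 5), (5, 14, -16), (-16, 18, 3), (3, 18, -16), (-16, 14, 5), (5, 16, -13), (-13, 10, 8), (8, 22, -1), (-1, 22, 8)
cycles differ ⇒ inequivalent

no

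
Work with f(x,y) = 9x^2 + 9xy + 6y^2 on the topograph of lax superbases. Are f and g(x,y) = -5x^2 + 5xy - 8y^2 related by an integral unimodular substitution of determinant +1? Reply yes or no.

D₁ = -135, D₂ = -135
f: flip: (9,9,6)→(6,-9,9)
f: translate: b→3 (≡-9 mod 12), so (6,-9,9)→(6,3,6)
f: reduced (well bottom): (6,3,6) with a≤c, −a<b≤a
g is negative-definite; reduce −g:
−g: translate: b→5 (≡-5 mod 10), so (5,-5,8)→(5,5,8)
−g: reduced (well bottom): (5,5,8) with a≤c, −a<b≤a
flip sign back: reduced form of g is (-5,-5,-8)
reduced forms (6, 3, 6) vs (-5, -5, -8) ⇒ inequivalent

no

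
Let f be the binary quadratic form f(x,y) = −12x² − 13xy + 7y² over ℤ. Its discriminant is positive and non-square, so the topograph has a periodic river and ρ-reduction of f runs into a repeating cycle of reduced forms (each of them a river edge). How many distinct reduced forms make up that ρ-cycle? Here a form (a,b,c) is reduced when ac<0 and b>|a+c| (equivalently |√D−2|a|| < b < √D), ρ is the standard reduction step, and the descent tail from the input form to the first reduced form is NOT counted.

D = 505, ⌊√D⌋ = 22
descent: ρ → (7,13,-12)  [lands on river]
river: ρ → (-12,11,8)
river: ρ → (8,21,-2)
river: ρ → (-2,19,18)
river: ρ → (18,17,-3)
river: ρ → (-3,19,12)
river: ρ → (12,5,-10)
river: ρ → (-10,15,7)
ρ-cycle length = 8 (tail of 1 descent step not counted)

8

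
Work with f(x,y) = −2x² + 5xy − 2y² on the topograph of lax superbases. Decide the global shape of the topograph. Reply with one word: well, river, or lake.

D = b²−4ac = 5² − 4·(-2)·(-2) = 9
D = 3² is a perfect square ⇒ form factors over ℤ ⇒ lakes

lake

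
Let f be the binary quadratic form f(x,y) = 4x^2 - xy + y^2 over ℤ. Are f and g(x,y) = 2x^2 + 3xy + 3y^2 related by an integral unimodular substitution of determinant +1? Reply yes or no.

D₁ = -15, D₂ = -15
f: flip: (4,-1,1)→(1,1,4)
f: reduced (well bottom): (1,1,4) with a≤c, −a<b≤a
g: translate: b→-1 (≡3 mod 4), so (2,3,3)→(2,-1,2)
g: flip: (2,-1,2)→(2,1,2)
g: reduced (well bottom): (2,1,2) with a≤c, −a<b≤a
reduced forms (1, 1, 4) vs (2, 1, 2) ⇒ inequivalent

no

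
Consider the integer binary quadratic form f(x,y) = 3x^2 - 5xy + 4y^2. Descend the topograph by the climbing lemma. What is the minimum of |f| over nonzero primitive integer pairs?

translate: b→1 (≡-5 mod 6), so (3,-5,4)→(3,1,2)
flip: (3,1,2)→(2,-1,3)
reduced (well bottom): (2,-1,3) with a≤c, −a<b≤a
well minimum = a = 2

2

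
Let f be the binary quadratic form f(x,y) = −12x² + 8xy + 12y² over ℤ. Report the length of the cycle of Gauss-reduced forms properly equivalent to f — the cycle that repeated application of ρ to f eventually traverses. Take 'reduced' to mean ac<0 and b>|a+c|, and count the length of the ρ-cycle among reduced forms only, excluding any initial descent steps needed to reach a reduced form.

D = 640, ⌊√D⌋ = 25
river: ρ → (12,16,-8)
river: ρ → (-8,16,12)
river: ρ → (12,8,-12)
river: ρ → (-12,16,8)
river: ρ → (8,16,-12)
river: ρ → (-12,8,12)
ρ-cycle length = 6 (tail of 0 descent steps not counted)

6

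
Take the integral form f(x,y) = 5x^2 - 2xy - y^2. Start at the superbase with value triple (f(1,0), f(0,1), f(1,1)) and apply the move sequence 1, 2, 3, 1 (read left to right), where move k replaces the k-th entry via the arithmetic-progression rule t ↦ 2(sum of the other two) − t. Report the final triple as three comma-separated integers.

start (5,-1,2) = (f(1,0),f(0,1),f(1,1))
replace slot 1: 2·((-1)+2) − 5 = -3 → (-3,-1,2)
replace slot 2: 2·((-3)+2) − (-1) = -1 → (-3,-1,2)
replace slot 3: 2·((-3)+(-1)) − 2 = -10 → (-3,-1,-10)
replace slot 1: 2·((-1)+(-10)) − (-3) = -19 → (-19,-1,-10)

-19,-1,-10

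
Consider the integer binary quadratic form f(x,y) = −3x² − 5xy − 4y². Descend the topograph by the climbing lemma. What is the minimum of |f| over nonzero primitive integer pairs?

translate: b→-1 (≡5 mod 6), so (3,5,4)→(3,-1,2)
flip: (3,-1,2)→(2,1,3)
reduced (well bottom): (2,1,3) with a≤c, −a<b≤a
well minimum |f| = |-2| = 2 (negative-definite)

2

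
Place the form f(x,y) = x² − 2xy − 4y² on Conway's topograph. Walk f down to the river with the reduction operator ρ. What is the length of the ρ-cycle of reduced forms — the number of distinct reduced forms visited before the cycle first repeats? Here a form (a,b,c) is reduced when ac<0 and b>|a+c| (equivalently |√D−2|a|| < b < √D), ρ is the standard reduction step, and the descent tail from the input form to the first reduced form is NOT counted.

D = 20, ⌊√D⌋ = 4
descent: ρ → (-4,2,1)
descent: ρ → (1,4,-1)  [lands on river]
river: ρ → (-1,4,1)
ρ-cycle length = 2 (tail of 2 descent steps not counted)

2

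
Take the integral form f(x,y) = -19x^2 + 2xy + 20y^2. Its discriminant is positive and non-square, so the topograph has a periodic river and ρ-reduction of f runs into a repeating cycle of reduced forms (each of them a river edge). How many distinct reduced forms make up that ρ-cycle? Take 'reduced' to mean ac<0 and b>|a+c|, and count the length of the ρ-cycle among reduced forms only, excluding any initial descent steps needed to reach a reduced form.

D = 1524, ⌊√D⌋ = 39
river: ρ → (20,38,-1)
river: ρ → (-1,38,20)
river: ρ → (20,2,-19)
river: ρ → (-19,36,3)
river: ρ → (3,36,-19)
river: ρ → (-19,2,20)
ρ-cycle length = 6 (tail of 0 descent steps not counted)

6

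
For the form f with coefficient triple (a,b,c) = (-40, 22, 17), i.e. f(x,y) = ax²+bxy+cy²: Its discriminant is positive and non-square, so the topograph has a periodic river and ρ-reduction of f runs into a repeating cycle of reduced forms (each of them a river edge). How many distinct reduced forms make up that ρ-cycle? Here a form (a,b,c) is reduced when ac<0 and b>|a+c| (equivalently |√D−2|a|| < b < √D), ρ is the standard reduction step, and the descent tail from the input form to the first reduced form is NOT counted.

D = 3204, ⌊√D⌋ = 56
descent: ρ → (17,46,-16)  [lands on river]
river: ρ → (-16,50,11)
river: ρ → (11,38,-40)
river: ρ → (-40,42,9)
river: ρ → (9,48,-25)
river: ρ → (-25,52,5)
river: ρ → (5,48,-45)
river: ρ → (-45,42,8)
river: ρ → (8,54,-9)
river: ρ → (-9,54,8)
river: ρ → (8,42,-45)
river: ρ → (-45,48,5)
river: ρ → (5,52,-25)
river: ρ → (-25,48,9)
river: ρ → (9,42,-40)
river: ρ → (-40,38,11)
river: ρ → (11,50,-16)
river: ρ → (-16,46,17)
river: ρ → (17,56,-1)
river: ρ → (-1,56,17)
ρ-cycle length = 20 (tail of 1 descent step not counted)

20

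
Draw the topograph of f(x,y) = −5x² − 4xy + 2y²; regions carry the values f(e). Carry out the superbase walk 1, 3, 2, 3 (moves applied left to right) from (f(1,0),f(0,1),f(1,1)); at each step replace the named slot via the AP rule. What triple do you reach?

start (-5,2,-7) = (f(1,0),f(0,1),f(1,1))
replace slot 1: 2·(2+(-7)) − (-5) = -5 → (-5,2,-7)
replace slot 3: 2·((-5)+2) − (-7) = 1 → (-5,2,1)
replace slot 2: 2·((-5)+1) − 2 = -10 → (-5,-10,1)
replace slot 3: 2·((-5)+(-10)) − 1 = -31 → (-5,-10,-31)

-5,-10,-31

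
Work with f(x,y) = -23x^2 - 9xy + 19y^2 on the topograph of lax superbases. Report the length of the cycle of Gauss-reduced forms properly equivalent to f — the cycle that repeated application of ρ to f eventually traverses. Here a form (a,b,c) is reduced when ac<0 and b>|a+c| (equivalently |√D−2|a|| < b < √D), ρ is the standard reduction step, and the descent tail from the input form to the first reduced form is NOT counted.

D = 1829, ⌊√D⌋ = 42
descent: ρ → (19,9,-23)  [lands on river]
river: ρ → (-23,37,5)
river: ρ → (5,33,-37)
river: ρ → (-37,41,1)
river: ρ → (1,41,-37)
river: ρ → (-37,33,5)
river: ρ → (5,37,-23)
river: ρ → (-23,9,19)
river: ρ → (19,29,-13)
river: ρ → (-13,23,25)
river: ρ → (25,27,-11)
river: ρ → (-11,39,7)
river: ρ → (7,31,-31)
river: ρ → (-31,31,7)
river: ρ → (7,39,-11)
river: ρ → (-11,27,25)
river: ρ → (25,23,-13)
river: ρ → (-13,29,19)
ρ-cycle length = 18 (tail of 1 descent step not counted)

18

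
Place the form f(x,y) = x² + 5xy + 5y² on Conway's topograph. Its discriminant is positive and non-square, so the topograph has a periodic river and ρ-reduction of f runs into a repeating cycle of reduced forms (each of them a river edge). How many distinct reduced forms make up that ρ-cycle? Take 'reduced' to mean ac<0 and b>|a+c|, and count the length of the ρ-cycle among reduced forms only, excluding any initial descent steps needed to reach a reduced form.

D = 5, ⌊√D⌋ = 2
descent: ρ → (5,5,1)
descent: ρ → (1,1,-1)  [lands on river]
river: ρ → (-1,1,1)
ρ-cycle length = 2 (tail of 2 descent steps not counted)

2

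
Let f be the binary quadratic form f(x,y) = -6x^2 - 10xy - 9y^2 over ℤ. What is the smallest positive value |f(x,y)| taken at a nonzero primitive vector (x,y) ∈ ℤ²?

translate: b→-2 (≡10 mod 12), so (6,10,9)→(6,-2,5)
flip: (6,-2,5)→(5,2,6)
reduced (well bottom): (5,2,6) with a≤c, −a<b≤a
well minimum |f| = |-5| = 5 (negative-definite)

5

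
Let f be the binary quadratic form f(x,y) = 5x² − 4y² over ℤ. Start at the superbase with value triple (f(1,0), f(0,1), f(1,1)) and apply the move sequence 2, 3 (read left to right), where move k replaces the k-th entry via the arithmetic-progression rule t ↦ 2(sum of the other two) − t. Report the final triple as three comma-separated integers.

start (5,-4,1) = (f(1,0),f(0,1),f(1,1))
replace slot 2: 2·(5+1) − (-4) = 16 → (5,16,1)
replace slot 3: 2·(5+16) − 1 = 41 → (5,16,41)

5,16,41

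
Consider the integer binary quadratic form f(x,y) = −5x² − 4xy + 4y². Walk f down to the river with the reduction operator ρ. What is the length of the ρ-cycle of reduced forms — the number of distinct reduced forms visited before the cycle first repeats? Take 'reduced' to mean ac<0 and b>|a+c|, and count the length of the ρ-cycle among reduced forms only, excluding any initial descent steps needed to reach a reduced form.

D = 96, ⌊√D⌋ = 9
descent: ρ → (4,4,-5)  [lands on river]
river: ρ → (-5,6,3)
river: ρ → (3,6,-5)
river: ρ → (-5,4,4)
ρ-cycle length = 4 (tail of 1 descent step not counted)

4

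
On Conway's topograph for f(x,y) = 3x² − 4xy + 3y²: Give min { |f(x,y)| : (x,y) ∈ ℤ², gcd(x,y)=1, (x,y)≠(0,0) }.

translate: b→2 (≡-4 mod 6), so (3,-4,3)→(3,2,2)
flip: (3,2,2)→(2,-2,3)
translate: b→2 (≡-2 mod 4), so (2,-2,3)→(2,2,3)
reduced (well bottom): (2,2,3) with a≤c, −a<b≤a
well minimum = a = 2

2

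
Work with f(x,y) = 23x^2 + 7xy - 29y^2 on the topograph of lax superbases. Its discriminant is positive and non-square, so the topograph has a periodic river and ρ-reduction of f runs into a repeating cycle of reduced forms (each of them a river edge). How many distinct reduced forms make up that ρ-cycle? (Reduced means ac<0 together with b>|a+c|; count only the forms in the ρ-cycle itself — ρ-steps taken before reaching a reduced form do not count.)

D = 2717, ⌊√D⌋ = 52
river: ρ → (-29,51,1)
river: ρ → (1,51,-29)
river: ρ → (-29,7,23)
river: ρ → (23,39,-13)
river: ρ → (-13,39,23)
river: ρ → (23,7,-29)
ρ-cycle length = 6 (tail of 0 descent steps not counted)

6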